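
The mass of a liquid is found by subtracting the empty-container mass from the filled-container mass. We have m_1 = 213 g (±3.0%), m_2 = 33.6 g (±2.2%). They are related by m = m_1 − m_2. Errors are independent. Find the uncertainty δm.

Each term contributes (cᵢ δxᵢ)² to (δm)²:
  (δm_1)² = 40.8;  (δm_2)² = 0.546
δm = √(41.4) = 6.43 g

6.43 g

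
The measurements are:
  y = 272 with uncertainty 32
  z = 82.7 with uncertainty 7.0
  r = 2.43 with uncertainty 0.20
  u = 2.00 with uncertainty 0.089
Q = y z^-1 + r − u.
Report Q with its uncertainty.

3.72 ± 0.525

Let p = y·z^-1 = 3.29. δp/p = √((1·δy/y)² + (-1·δz/z)²) = √(0.0138 + 0.00716) = 0.145, so δp = 0.477.
Q = p + r − u: δQ = √(δp² + δr² + δu²) = √(0.227 + 0.0400 + 0.00792) = 0.525
Q = 3.72.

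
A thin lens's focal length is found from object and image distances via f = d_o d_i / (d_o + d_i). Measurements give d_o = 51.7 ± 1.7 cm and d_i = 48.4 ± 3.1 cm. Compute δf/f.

0.0367

∂f/∂d_o = (d_i/(d_o+d_i))² = 0.234;  ∂f/∂d_i = (d_o/(d_o+d_i))² = 0.267
δf = √((∂f/∂d_o · δd_o)² + (∂f/∂d_i · δd_i)²) = √(0.158 + 0.684) = 0.917 cm
f = 25.0 cm, so δf/f = 0.917/25.0 = 0.0367.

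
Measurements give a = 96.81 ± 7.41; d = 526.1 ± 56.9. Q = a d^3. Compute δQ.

Products/powers → add relative errors in quadrature, weighted by exponent:
  (1·δa/a)² = (1×0.0765)² = 0.00586;  (3·δd/d)² = (3×0.108)² = 0.105
δQ/Q = √(0.111) = 0.333
Q = 1.41e+10, so δQ = 0.333 × 1.41e+10 = 4.7e+09.

4.7e+09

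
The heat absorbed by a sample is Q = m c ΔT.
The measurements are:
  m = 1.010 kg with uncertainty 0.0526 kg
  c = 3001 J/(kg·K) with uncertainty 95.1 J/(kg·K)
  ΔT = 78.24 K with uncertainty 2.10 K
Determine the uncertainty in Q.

For a monomial Q ∝ m, c, ΔT, fractional errors add in quadrature:
  (1·δm/m)² = (1×0.0521)² = 0.00271;  (1·δc/c)² = (1×0.0317)² = 0.00100;  (1·δΔT/ΔT)² = (1×0.0268)² = 0.000720
δQ/Q = √(0.00444) = 0.0666
Q = 237100 J, so δQ = 0.0666 × 237100 = 15800 J.

15800 J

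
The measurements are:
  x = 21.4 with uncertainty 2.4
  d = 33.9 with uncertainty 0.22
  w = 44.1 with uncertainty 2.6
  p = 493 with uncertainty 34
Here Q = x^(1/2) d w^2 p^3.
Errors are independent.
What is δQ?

Relative error in a monomial: (δQ/Q)² = Σ (nᵢ · δxᵢ/xᵢ)².
  (½·δx/x)² = (0.5×0.112)² = 0.00314;  (1·δd/d)² = (1×0.00649)² = 4.21e-05;  (2·δw/w)² = (2×0.0590)² = 0.0139;  (3·δp/p)² = (3×0.0690)² = 0.0428
δQ/Q = √(0.0599) = 0.245
Q = 3.65e+13, so δQ = 0.245 × 3.65e+13 = 8.94e+12.

8.94e+12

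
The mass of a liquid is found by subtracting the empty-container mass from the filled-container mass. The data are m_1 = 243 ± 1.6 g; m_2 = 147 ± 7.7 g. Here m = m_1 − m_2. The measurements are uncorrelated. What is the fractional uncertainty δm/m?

0.0819

Absolute uncertainties add in quadrature for a linear combination:
  (δm_1)² = 2.56;  (δm_2)² = 59.3
δm = √(61.9) = 7.86 g
m = 96.0 g, so δm/m = 7.86/96.0 = 0.0819.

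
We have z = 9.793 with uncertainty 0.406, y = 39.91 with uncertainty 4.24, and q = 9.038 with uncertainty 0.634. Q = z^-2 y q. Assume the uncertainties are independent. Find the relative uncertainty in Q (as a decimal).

For a monomial Q ∝ z^-2, y, q, fractional errors add in quadrature:
  (-2·δz/z)² = (-2×0.0415)² = 0.00688;  (1·δy/y)² = (1×0.106)² = 0.0113;  (1·δq/q)² = (1×0.0701)² = 0.00492
δQ/Q = √(0.0231) = 0.152

0.152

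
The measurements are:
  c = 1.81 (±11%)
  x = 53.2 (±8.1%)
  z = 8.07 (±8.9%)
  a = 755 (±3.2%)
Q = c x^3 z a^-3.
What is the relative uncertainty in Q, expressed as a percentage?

Relative error in a monomial: (δQ/Q)² = Σ (nᵢ · δxᵢ/xᵢ)².
  (1·δc/c)² = (1×0.110)² = 0.0121;  (3·δx/x)² = (3×0.0810)² = 0.0590;  (1·δz/z)² = (1×0.0890)² = 0.00792;  (-3·δa/a)² = (-3×0.0320)² = 0.00922
δQ/Q = √(0.0883) = 0.297

29.7%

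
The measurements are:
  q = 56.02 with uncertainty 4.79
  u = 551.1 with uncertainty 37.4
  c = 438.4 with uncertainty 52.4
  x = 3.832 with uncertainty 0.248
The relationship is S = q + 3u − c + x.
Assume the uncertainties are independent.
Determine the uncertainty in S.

Absolute uncertainties add in quadrature for a linear combination:
  (δq)² = 22.9;  (3·δu)² = 12600;  (δc)² = 2750;  (δx)² = 0.0615
δS = √(15400) = 124

124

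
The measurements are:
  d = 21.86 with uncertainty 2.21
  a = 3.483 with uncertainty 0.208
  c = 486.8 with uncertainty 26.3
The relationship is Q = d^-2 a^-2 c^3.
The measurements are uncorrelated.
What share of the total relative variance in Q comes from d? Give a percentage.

50.2%

(δQ/Q)² = (-2·δd/d)² + (-2·δa/a)² + (3·δc/c)²
  d term: (-2×0.101)² = 0.0409
  a term: (-2×0.0597)² = 0.0143
  c term: (3×0.0540)² = 0.0263
Total = 0.0814. Share from d = 0.0409/0.0814 = 0.502.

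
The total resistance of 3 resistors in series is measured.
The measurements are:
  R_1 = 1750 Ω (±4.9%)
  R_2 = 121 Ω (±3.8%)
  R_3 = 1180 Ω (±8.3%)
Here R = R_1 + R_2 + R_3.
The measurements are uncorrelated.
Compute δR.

130 Ω

R is a linear combination, so absolute uncertainties add in quadrature:
  (δR_1)² = 7350;  (δR_2)² = 21.1;  (δR_3)² = 9590
δR = √(17000) = 130 Ω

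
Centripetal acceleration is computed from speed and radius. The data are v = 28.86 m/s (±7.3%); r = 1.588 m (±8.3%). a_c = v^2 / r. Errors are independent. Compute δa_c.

Products/powers → add relative errors in quadrature, weighted by exponent:
  (2·δv/v)² = (2×0.0730)² = 0.0213;  (-1·δr/r)² = (-1×0.0830)² = 0.00689
δa_c/a_c = √(0.0282) = 0.168
a_c = 524.5 m/s^2, so δa_c = 0.168 × 524.5 = 88.1 m/s^2.

88.1 m/s^2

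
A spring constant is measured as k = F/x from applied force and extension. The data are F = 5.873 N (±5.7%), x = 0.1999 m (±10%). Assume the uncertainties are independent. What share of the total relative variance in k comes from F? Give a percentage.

24.5%

(δk/k)² = (1·δF/F)² + (-1·δx/x)²
  F term: (1×0.0570)² = 0.00325
  x term: (-1×0.100)² = 0.0100
Total = 0.0132. Share from F = 0.00325/0.0132 = 0.245.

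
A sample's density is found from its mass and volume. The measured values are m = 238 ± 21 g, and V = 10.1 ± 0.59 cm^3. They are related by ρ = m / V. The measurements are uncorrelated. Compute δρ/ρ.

ρ is a product of powers, so relative uncertainties combine in quadrature:
  (1·δm/m)² = (1×0.0882)² = 0.00779;  (-1·δV/V)² = (-1×0.0584)² = 0.00341
δρ/ρ = √(0.0112) = 0.106

0.106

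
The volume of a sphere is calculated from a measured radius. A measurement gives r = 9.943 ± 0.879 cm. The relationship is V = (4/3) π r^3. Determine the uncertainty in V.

1090 cm^3

V ∝ r^3, so δV/V = |3| · δr/r = 3 × 0.0884 = 0.265.
V = 4118 cm^3, so δV = 0.265 × 4118 = 1090 cm^3.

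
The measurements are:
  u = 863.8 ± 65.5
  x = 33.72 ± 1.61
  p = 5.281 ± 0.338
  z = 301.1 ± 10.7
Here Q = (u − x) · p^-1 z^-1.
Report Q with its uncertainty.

0.5220 ± 0.0562

Let w = u − x = 830.1. δw = √(δu² + δx²) = √(4290 + 2.59) = 65.5, so δw/w = 0.0789.
Q is then a monomial in w, p, z:
δQ/Q = √((δw/w)² + (-1·δp/p)² + (-1·δz/z)²) = √(0.00623 + 0.00410 + 0.00126) = 0.108
Q = 0.5220, so δQ = 0.108 × 0.5220 = 0.0562.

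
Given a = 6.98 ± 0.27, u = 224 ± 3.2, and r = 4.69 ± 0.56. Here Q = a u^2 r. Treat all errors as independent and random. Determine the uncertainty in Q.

2.11e+05

Each factor contributes (exponent × relative error)² to (δQ/Q)²:
  (1·δa/a)² = (1×0.0387)² = 0.00150;  (2·δu/u)² = (2×0.0143)² = 0.000816;  (1·δr/r)² = (1×0.119)² = 0.0143
δQ/Q = √(0.0166) = 0.129
Q = 1.64e+06, so δQ = 0.129 × 1.64e+06 = 2.11e+05.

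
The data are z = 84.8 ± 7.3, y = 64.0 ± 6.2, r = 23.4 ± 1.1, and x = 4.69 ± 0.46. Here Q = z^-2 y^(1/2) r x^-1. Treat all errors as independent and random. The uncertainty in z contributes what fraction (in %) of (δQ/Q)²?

(δQ/Q)² = (-2·δz/z)² + (½·δy/y)² + (1·δr/r)² + (-1·δx/x)²
  z term: (-2×0.0861)² = 0.0296
  y term: (0.5×0.0969)² = 0.00235
  r term: (1×0.0470)² = 0.00221
  x term: (-1×0.0981)² = 0.00962
Total = 0.0438. Share from z = 0.0296/0.0438 = 0.676.

67.6%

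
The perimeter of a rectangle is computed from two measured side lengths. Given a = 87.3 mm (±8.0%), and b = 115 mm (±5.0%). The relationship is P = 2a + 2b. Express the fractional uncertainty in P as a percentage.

Each term contributes (cᵢ δxᵢ)² to (δP)²:
  (2·δa)² = 195;  (2·δb)² = 132
δP = √(327) = 18.1 mm
P = 405 mm, so δP/P = 18.1/405 = 0.0447.

4.47%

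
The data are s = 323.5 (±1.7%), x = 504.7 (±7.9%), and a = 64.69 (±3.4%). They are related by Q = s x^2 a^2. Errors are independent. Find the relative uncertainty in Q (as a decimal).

Since Q is a product/quotient, work with relative uncertainties:
  (1·δs/s)² = (1×0.0170)² = 0.000289;  (2·δx/x)² = (2×0.0790)² = 0.0250;  (2·δa/a)² = (2×0.0340)² = 0.00462
δQ/Q = √(0.0299) = 0.173

0.173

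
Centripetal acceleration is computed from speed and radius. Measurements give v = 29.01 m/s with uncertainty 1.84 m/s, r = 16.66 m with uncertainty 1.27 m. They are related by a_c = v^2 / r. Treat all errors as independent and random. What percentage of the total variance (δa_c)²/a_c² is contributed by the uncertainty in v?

(δa_c/a_c)² = (2·δv/v)² + (-1·δr/r)²
  v term: (2×0.0634)² = 0.0161
  r term: (-1×0.0762)² = 0.00581
Total = 0.0219. Share from v = 0.0161/0.0219 = 0.735.

73.5%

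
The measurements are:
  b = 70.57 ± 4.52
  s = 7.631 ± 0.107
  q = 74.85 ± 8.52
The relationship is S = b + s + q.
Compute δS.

Each term contributes (cᵢ δxᵢ)² to (δS)²:
  (δb)² = 20.4;  (δs)² = 0.0114;  (δq)² = 72.6
δS = √(93.0) = 9.65

9.65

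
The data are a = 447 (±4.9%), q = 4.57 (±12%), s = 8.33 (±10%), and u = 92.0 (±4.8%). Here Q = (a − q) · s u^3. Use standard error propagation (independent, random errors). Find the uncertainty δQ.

Let w = a − q = 442. δw = √(δa² + δq²) = √(480 + 0.301) = 21.9, so δw/w = 0.0495.
Q is then a monomial in w, s, u:
δQ/Q = √((δw/w)² + (1·δs/s)² + (3·δu/u)²) = √(0.00245 + 0.0100 + 0.0207) = 0.182
Q = 2.87e+09, so δQ = 0.182 × 2.87e+09 = 5.23e+08.

5.23e+08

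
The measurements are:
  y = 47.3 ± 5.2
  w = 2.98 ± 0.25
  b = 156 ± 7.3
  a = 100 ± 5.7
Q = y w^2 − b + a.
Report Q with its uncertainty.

Let p = y·w^2 = 420. δp/p = √((1·δy/y)² + (2·δw/w)²) = √(0.0121 + 0.0282) = 0.201, so δp = 84.3.
Q = p − b + a: δQ = √(δp² + δb² + δa²) = √(7100 + 53.3 + 32.5) = 84.8
Q = 364.

364 ± 84.8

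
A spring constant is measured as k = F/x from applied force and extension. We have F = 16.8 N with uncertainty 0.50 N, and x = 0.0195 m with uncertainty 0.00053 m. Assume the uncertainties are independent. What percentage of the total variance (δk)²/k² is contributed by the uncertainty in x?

45.5%

(δk/k)² = (1·δF/F)² + (-1·δx/x)²
  F term: (1×0.0298)² = 0.000886
  x term: (-1×0.0272)² = 0.000739
Total = 0.00162. Share from x = 0.000739/0.00162 = 0.455.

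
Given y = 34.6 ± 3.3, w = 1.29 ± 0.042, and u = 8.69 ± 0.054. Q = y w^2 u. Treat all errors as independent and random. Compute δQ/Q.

0.116

Each factor contributes (exponent × relative error)² to (δQ/Q)²:
  (1·δy/y)² = (1×0.0954)² = 0.00910;  (2·δw/w)² = (2×0.0326)² = 0.00424;  (1·δu/u)² = (1×0.00621)² = 3.86e-05
δQ/Q = √(0.0134) = 0.116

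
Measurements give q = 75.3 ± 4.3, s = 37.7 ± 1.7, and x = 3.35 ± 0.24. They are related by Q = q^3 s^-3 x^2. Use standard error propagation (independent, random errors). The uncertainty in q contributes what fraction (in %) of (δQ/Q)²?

(δQ/Q)² = (3·δq/q)² + (-3·δs/s)² + (2·δx/x)²
  q term: (3×0.0571)² = 0.0293
  s term: (-3×0.0451)² = 0.0183
  x term: (2×0.0716)² = 0.0205
Total = 0.0682. Share from q = 0.0293/0.0682 = 0.430.

43.0%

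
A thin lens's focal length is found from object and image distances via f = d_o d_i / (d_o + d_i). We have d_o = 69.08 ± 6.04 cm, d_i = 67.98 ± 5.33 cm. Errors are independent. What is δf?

∂f/∂d_o = (d_i/(d_o+d_i))² = 0.246;  ∂f/∂d_i = (d_o/(d_o+d_i))² = 0.254
δf = √((∂f/∂d_o · δd_o)² + (∂f/∂d_i · δd_i)²) = √(2.21 + 1.83) = 2.01 cm

2.01 cm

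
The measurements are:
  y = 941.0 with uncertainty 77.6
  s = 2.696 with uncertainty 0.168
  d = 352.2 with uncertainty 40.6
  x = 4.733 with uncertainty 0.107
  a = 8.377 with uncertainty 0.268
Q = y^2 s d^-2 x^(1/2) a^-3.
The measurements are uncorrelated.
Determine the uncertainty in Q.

0.0218

Since Q is a product/quotient, work with relative uncertainties:
  (2·δy/y)² = (2×0.0825)² = 0.0272;  (1·δs/s)² = (1×0.0623)² = 0.00388;  (-2·δd/d)² = (-2×0.115)² = 0.0532;  (½·δx/x)² = (0.5×0.0226)² = 0.000128;  (-3·δa/a)² = (-3×0.0320)² = 0.00921
δQ/Q = √(0.0936) = 0.306
Q = 0.07122, so δQ = 0.306 × 0.07122 = 0.0218.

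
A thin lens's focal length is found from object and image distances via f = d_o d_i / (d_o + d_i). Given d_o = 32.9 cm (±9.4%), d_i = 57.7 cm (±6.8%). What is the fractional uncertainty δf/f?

∂f/∂d_o = (d_i/(d_o+d_i))² = 0.406;  ∂f/∂d_i = (d_o/(d_o+d_i))² = 0.132
δf = √((∂f/∂d_o · δd_o)² + (∂f/∂d_i · δd_i)²) = √(1.57 + 0.268) = 1.36 cm
f = 21.0 cm, so δf/f = 1.36/21.0 = 0.0648.

0.0648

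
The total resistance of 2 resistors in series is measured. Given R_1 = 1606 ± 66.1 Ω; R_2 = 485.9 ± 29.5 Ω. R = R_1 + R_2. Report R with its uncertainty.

2092 ± 72.4 Ω

Sums and differences: (δR)² = Σ (cᵢ δxᵢ)².
  (δR_1)² = 4370;  (δR_2)² = 870
δR = √(5240) = 72.4 Ω
R = 2092 Ω.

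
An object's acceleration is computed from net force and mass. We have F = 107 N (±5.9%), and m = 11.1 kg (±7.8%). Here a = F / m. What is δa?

For a monomial a ∝ F, m^-1, fractional errors add in quadrature:
  (1·δF/F)² = (1×0.0590)² = 0.00348;  (-1·δm/m)² = (-1×0.0780)² = 0.00608
δa/a = √(0.00957) = 0.0978
a = 9.64 m/s^2, so δa = 0.0978 × 9.64 = 0.943 m/s^2.

0.943 m/s^2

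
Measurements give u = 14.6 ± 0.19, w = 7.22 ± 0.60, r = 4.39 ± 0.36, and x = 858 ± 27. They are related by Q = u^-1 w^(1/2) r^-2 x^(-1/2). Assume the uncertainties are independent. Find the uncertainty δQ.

Products/powers → add relative errors in quadrature, weighted by exponent:
  (-1·δu/u)² = (-1×0.0130)² = 0.000169;  (½·δw/w)² = (0.5×0.0831)² = 0.00173;  (-2·δr/r)² = (-2×0.0820)² = 0.0269;  (−½·δx/x)² = (-0.5×0.0315)² = 0.000248
δQ/Q = √(0.0290) = 0.170
Q = 0.000326, so δQ = 0.170 × 0.000326 = 5.56e-05.

5.56e-05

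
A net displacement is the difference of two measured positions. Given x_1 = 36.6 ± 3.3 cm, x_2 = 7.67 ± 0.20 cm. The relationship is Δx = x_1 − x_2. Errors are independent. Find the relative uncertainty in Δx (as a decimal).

0.114

Δx is a linear combination, so absolute uncertainties add in quadrature:
  (δx_1)² = 10.9;  (δx_2)² = 0.0400
δΔx = √(10.9) = 3.31 cm
Δx = 28.9 cm, so δΔx/Δx = 3.31/28.9 = 0.114.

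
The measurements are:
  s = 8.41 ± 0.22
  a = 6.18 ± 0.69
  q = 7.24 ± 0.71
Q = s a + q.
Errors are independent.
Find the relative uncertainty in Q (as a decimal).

0.101

Let p = s·a = 52.0. δp/p = √((1·δs/s)² + (1·δa/a)²) = √(0.000684 + 0.0125) = 0.115, so δp = 5.96.
Q = p + q: δQ = √(δp² + δq²) = √(35.5 + 0.504) = 6.00
Q = 59.2, so δQ/Q = 6.00/59.2 = 0.101.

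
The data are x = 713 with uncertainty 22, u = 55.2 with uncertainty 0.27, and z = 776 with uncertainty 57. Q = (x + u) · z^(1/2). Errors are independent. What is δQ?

997

Let w = x + u = 768. δw = √(δx² + δu²) = √(484 + 0.0729) = 22.0, so δw/w = 0.0286.
Q is then a monomial in w, z:
δQ/Q = √((δw/w)² + (½·δz/z)²) = √(0.000820 + 0.00135) = 0.0466
Q = 21400, so δQ = 0.0466 × 21400 = 997.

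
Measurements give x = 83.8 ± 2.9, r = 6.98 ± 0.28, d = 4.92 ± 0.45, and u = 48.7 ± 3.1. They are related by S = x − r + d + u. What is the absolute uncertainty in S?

Absolute uncertainties add in quadrature for a linear combination:
  (δx)² = 8.41;  (δr)² = 0.0784;  (δd)² = 0.203;  (δu)² = 9.61
δS = √(18.3) = 4.28

4.28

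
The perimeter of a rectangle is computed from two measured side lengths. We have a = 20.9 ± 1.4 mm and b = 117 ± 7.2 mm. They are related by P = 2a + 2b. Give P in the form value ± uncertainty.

276 ± 14.7 mm

For a sum/difference, combine absolute errors in quadrature:
  (2·δa)² = 7.84;  (2·δb)² = 207
δP = √(215) = 14.7 mm
P = 276 mm.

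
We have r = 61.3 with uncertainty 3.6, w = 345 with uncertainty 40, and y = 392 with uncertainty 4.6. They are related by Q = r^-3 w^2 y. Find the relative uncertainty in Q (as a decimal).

0.291

Q is a product of powers, so relative uncertainties combine in quadrature:
  (-3·δr/r)² = (-3×0.0587)² = 0.0310;  (2·δw/w)² = (2×0.116)² = 0.0538;  (1·δy/y)² = (1×0.0117)² = 0.000138
δQ/Q = √(0.0849) = 0.291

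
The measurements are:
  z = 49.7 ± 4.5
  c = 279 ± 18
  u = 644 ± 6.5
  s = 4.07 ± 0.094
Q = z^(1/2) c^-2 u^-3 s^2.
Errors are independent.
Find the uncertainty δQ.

For a monomial Q ∝ z^(1/2), c^-2, u^-3, s^2, fractional errors add in quadrature:
  (½·δz/z)² = (0.5×0.0905)² = 0.00205;  (-2·δc/c)² = (-2×0.0645)² = 0.0166;  (-3·δu/u)² = (-3×0.0101)² = 0.000917;  (2·δs/s)² = (2×0.0231)² = 0.00213
δQ/Q = √(0.0217) = 0.147
Q = 5.62e-12, so δQ = 0.147 × 5.62e-12 = 8.28e-13.

8.28e-13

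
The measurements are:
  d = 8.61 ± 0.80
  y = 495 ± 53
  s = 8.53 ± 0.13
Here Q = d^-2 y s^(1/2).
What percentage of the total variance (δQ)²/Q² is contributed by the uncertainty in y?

(δQ/Q)² = (-2·δd/d)² + (1·δy/y)² + (½·δs/s)²
  d term: (-2×0.0929)² = 0.0345
  y term: (1×0.107)² = 0.0115
  s term: (0.5×0.0152)² = 5.81e-05
Total = 0.0461. Share from y = 0.0115/0.0461 = 0.249.

24.9%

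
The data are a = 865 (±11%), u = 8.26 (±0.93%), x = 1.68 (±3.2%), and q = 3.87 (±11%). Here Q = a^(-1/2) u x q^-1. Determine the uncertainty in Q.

Each factor contributes (exponent × relative error)² to (δQ/Q)²:
  (−½·δa/a)² = (-0.5×0.110)² = 0.00302;  (1·δu/u)² = (1×0.00930)² = 8.65e-05;  (1·δx/x)² = (1×0.0320)² = 0.00102;  (-1·δq/q)² = (-1×0.110)² = 0.0121
δQ/Q = √(0.0162) = 0.127
Q = 0.122, so δQ = 0.127 × 0.122 = 0.0155.

0.0155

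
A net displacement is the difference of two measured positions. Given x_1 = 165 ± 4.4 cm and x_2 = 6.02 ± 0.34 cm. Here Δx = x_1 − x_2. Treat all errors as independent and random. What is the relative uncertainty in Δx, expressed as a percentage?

Each term contributes (cᵢ δxᵢ)² to (δΔx)²:
  (δx_1)² = 19.4;  (δx_2)² = 0.116
δΔx = √(19.5) = 4.41 cm
Δx = 159 cm, so δΔx/Δx = 4.41/159 = 0.0278.

2.78%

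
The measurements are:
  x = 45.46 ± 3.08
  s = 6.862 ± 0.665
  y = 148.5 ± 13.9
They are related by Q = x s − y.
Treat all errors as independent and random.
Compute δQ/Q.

Let p = x·s = 311.9. δp/p = √((1·δx/x)² + (1·δs/s)²) = √(0.00459 + 0.00939) = 0.118, so δp = 36.9.
Q = p − y: δQ = √(δp² + δy²) = √(1360 + 193) = 39.4
Q = 163.4, so δQ/Q = 39.4/163.4 = 0.241.

0.241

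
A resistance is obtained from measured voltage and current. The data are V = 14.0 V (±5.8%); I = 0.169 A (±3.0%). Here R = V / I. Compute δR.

5.41 Ω

Each factor contributes (exponent × relative error)² to (δR/R)²:
  (1·δV/V)² = (1×0.0580)² = 0.00336;  (-1·δI/I)² = (-1×0.0300)² = 0.000900
δR/R = √(0.00426) = 0.0653
R = 82.8 Ω, so δR = 0.0653 × 82.8 = 5.41 Ω.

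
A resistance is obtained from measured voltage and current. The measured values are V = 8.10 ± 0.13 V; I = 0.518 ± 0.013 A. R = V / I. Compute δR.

Products/powers → add relative errors in quadrature, weighted by exponent:
  (1·δV/V)² = (1×0.0160)² = 0.000258;  (-1·δI/I)² = (-1×0.0251)² = 0.000630
δR/R = √(0.000887) = 0.0298
R = 15.6 Ω, so δR = 0.0298 × 15.6 = 0.466 Ω.

0.466 Ω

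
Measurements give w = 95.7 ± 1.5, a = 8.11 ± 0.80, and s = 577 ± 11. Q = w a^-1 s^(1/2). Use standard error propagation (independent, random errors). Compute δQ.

28.4

For a monomial Q ∝ w, a^-1, s^(1/2), fractional errors add in quadrature:
  (1·δw/w)² = (1×0.0157)² = 0.000246;  (-1·δa/a)² = (-1×0.0986)² = 0.00973;  (½·δs/s)² = (0.5×0.0191)² = 9.09e-05
δQ/Q = √(0.0101) = 0.100
Q = 283, so δQ = 0.100 × 283 = 28.4.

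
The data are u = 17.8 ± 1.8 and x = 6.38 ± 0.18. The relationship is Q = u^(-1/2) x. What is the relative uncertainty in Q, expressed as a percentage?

5.79%

Relative error in a monomial: (δQ/Q)² = Σ (nᵢ · δxᵢ/xᵢ)².
  (−½·δu/u)² = (-0.5×0.101)² = 0.00256;  (1·δx/x)² = (1×0.0282)² = 0.000796
δQ/Q = √(0.00335) = 0.0579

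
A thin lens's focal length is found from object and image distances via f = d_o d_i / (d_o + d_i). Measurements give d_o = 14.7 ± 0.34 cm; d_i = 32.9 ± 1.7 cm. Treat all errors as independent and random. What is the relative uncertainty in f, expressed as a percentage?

∂f/∂d_o = (d_i/(d_o+d_i))² = 0.478;  ∂f/∂d_i = (d_o/(d_o+d_i))² = 0.0954
δf = √((∂f/∂d_o · δd_o)² + (∂f/∂d_i · δd_i)²) = √(0.0264 + 0.0263) = 0.229 cm
f = 10.2 cm, so δf/f = 0.229/10.2 = 0.0226.

2.26%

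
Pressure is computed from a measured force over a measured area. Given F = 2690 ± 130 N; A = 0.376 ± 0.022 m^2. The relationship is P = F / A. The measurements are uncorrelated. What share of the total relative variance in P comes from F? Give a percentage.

(δP/P)² = (1·δF/F)² + (-1·δA/A)²
  F term: (1×0.0483)² = 0.00234
  A term: (-1×0.0585)² = 0.00342
Total = 0.00576. Share from F = 0.00234/0.00576 = 0.406.

40.6%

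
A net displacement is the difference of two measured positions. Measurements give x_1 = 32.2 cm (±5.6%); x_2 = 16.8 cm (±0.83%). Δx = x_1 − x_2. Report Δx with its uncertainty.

15.4 ± 1.81 cm

For a sum/difference, combine absolute errors in quadrature:
  (δx_1)² = 3.25;  (δx_2)² = 0.0194
δΔx = √(3.27) = 1.81 cm
Δx = 15.4 cm.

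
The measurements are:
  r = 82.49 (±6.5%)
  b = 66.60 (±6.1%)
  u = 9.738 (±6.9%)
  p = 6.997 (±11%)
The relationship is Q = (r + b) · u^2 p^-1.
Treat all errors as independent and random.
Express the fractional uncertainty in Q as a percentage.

18.2%

Let w = r + b = 149.1. δw = √(δr² + δb²) = √(28.7 + 16.5) = 6.73, so δw/w = 0.0451.
Q is then a monomial in w, u, p:
δQ/Q = √((δw/w)² + (2·δu/u)² + (-1·δp/p)²) = √(0.00204 + 0.0190 + 0.0121) = 0.182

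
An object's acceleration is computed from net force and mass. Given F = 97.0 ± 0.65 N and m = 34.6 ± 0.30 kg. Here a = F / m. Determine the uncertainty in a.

Each factor contributes (exponent × relative error)² to (δa/a)²:
  (1·δF/F)² = (1×0.00670)² = 4.49e-05;  (-1·δm/m)² = (-1×0.00867)² = 7.52e-05
δa/a = √(0.000120) = 0.0110
a = 2.80 m/s^2, so δa = 0.0110 × 2.80 = 0.0307 m/s^2.

0.0307 m/s^2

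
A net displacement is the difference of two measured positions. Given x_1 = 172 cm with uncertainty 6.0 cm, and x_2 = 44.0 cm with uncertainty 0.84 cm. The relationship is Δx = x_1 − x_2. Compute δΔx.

Each term contributes (cᵢ δxᵢ)² to (δΔx)²:
  (δx_1)² = 36.0;  (δx_2)² = 0.706
δΔx = √(36.7) = 6.06 cm

6.06 cm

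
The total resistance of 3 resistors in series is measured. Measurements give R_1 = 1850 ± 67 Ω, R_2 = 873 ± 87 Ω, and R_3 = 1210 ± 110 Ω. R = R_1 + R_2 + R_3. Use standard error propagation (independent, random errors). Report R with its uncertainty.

Sums and differences: (δR)² = Σ (cᵢ δxᵢ)².
  (δR_1)² = 4490;  (δR_2)² = 7570;  (δR_3)² = 12100
δR = √(24200) = 155 Ω
R = 3930 Ω.

3930 ± 155 Ω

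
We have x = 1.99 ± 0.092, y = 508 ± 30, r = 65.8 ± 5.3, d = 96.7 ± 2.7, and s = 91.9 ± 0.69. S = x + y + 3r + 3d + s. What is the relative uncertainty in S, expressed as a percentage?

3.20%

Each term contributes (cᵢ δxᵢ)² to (δS)²:
  (δx)² = 0.00846;  (δy)² = 900;  (3·δr)² = 253;  (3·δd)² = 65.6;  (δs)² = 0.476
δS = √(1220) = 34.9
S = 1090, so δS/S = 34.9/1090 = 0.0320.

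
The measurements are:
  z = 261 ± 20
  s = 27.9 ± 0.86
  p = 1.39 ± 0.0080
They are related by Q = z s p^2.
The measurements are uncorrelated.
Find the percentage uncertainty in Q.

8.34%

Since Q is a product/quotient, work with relative uncertainties:
  (1·δz/z)² = (1×0.0766)² = 0.00587;  (1·δs/s)² = (1×0.0308)² = 0.000950;  (2·δp/p)² = (2×0.00576)² = 0.000132
δQ/Q = √(0.00695) = 0.0834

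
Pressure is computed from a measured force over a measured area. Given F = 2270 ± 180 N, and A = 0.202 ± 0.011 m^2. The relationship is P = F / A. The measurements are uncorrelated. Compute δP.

Relative error in a monomial: (δP/P)² = Σ (nᵢ · δxᵢ/xᵢ)².
  (1·δF/F)² = (1×0.0793)² = 0.00629;  (-1·δA/A)² = (-1×0.0545)² = 0.00297
δP/P = √(0.00925) = 0.0962
P = 11200 Pa, so δP = 0.0962 × 11200 = 1080 Pa.

1080 Pa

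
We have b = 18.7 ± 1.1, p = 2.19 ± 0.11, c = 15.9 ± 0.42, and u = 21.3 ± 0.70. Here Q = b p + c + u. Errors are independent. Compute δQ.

3.27

Let w = b·p = 41.0. δw/w = √((1·δb/b)² + (1·δp/p)²) = √(0.00346 + 0.00252) = 0.0774, so δw = 3.17.
Q = w + c + u: δQ = √(δw² + δc² + δu²) = √(10.0 + 0.176 + 0.490) = 3.27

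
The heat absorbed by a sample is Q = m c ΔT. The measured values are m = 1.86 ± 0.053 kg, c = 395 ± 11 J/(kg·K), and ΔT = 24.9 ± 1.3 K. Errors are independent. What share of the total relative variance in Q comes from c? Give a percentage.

18.0%

(δQ/Q)² = (1·δm/m)² + (1·δc/c)² + (1·δΔT/ΔT)²
  m term: (1×0.0285)² = 0.000812
  c term: (1×0.0278)² = 0.000776
  ΔT term: (1×0.0522)² = 0.00273
Total = 0.00431. Share from c = 0.000776/0.00431 = 0.180.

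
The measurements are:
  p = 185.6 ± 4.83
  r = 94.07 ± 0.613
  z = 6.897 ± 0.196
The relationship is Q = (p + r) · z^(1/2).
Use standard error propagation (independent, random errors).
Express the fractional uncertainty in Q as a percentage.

2.25%

Let u = p + r = 279.7. δu = √(δp² + δr²) = √(23.3 + 0.376) = 4.87, so δu/u = 0.0174.
Q is then a monomial in u, z:
δQ/Q = √((δu/u)² + (½·δz/z)²) = √(0.000303 + 0.000202) = 0.0225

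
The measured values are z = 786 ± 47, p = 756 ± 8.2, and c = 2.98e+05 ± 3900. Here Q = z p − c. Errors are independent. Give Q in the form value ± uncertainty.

(2.96 ± 0.363) × 10^5

Let w = z·p = 5.94e+05. δw/w = √((1·δz/z)² + (1·δp/p)²) = √(0.00358 + 0.000118) = 0.0608, so δw = 36100.
Q = w − c: δQ = √(δw² + δc²) = √(1.3e+09 + 1.52e+07) = 36300
Q = 2.96e+05.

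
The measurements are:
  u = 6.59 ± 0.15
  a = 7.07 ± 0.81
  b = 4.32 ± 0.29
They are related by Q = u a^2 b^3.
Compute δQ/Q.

Relative error in a monomial: (δQ/Q)² = Σ (nᵢ · δxᵢ/xᵢ)².
  (1·δu/u)² = (1×0.0228)² = 0.000518;  (2·δa/a)² = (2×0.115)² = 0.0525;  (3·δb/b)² = (3×0.0671)² = 0.0406
δQ/Q = √(0.0936) = 0.306

0.306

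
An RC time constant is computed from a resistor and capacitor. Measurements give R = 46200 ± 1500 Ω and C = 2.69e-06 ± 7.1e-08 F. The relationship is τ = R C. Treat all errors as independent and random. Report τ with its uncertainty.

Relative error in a monomial: (δτ/τ)² = Σ (nᵢ · δxᵢ/xᵢ)².
  (1·δR/R)² = (1×0.0325)² = 0.00105;  (1·δC/C)² = (1×0.0264)² = 0.000697
δτ/τ = √(0.00175) = 0.0418
τ = 0.124 s, so δτ = 0.0418 × 0.124 = 0.00520 s.

0.124 ± 0.00520 s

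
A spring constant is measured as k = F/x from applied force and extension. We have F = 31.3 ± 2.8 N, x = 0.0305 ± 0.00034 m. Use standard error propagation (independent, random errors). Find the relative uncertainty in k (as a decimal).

0.0901

Each factor contributes (exponent × relative error)² to (δk/k)²:
  (1·δF/F)² = (1×0.0895)² = 0.00800;  (-1·δx/x)² = (-1×0.0111)² = 0.000124
δk/k = √(0.00813) = 0.0901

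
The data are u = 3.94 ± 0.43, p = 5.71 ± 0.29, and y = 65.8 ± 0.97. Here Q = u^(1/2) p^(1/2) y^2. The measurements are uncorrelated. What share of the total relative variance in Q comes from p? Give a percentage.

14.4%

(δQ/Q)² = (½·δu/u)² + (½·δp/p)² + (2·δy/y)²
  u term: (0.5×0.109)² = 0.00298
  p term: (0.5×0.0508)² = 0.000645
  y term: (2×0.0147)² = 0.000869
Total = 0.00449. Share from p = 0.000645/0.00449 = 0.144.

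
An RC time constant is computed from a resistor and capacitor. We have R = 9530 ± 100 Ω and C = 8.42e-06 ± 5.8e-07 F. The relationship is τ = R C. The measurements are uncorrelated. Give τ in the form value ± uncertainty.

τ is a product of powers, so relative uncertainties combine in quadrature:
  (1·δR/R)² = (1×0.0105)² = 0.000110;  (1·δC/C)² = (1×0.0689)² = 0.00474
δτ/τ = √(0.00486) = 0.0697
τ = 0.0802 s, so δτ = 0.0697 × 0.0802 = 0.00559 s.

0.0802 ± 0.00559 s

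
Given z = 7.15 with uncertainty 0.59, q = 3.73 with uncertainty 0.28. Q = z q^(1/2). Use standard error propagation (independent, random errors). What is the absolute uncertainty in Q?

1.25

Q is a product of powers, so relative uncertainties combine in quadrature:
  (1·δz/z)² = (1×0.0825)² = 0.00681;  (½·δq/q)² = (0.5×0.0751)² = 0.00141
δQ/Q = √(0.00822) = 0.0907
Q = 13.8, so δQ = 0.0907 × 13.8 = 1.25.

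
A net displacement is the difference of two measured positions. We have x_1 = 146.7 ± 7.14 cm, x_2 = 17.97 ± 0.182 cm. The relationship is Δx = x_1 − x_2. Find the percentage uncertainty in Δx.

Δx is a linear combination, so absolute uncertainties add in quadrature:
  (δx_1)² = 51.0;  (δx_2)² = 0.0331
δΔx = √(51.0) = 7.14 cm
Δx = 128.7 cm, so δΔx/Δx = 7.14/128.7 = 0.0555.

5.55%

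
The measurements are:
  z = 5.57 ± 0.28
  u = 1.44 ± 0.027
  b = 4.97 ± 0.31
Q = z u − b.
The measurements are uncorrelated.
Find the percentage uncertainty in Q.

17.4%

Let p = z·u = 8.02. δp/p = √((1·δz/z)² + (1·δu/u)²) = √(0.00253 + 0.000352) = 0.0537, so δp = 0.430.
Q = p − b: δQ = √(δp² + δb²) = √(0.185 + 0.0961) = 0.530
Q = 3.05, so δQ/Q = 0.530/3.05 = 0.174.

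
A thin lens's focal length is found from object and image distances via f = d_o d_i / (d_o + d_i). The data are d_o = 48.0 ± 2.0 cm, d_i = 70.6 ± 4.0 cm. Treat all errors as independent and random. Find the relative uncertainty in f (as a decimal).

∂f/∂d_o = (d_i/(d_o+d_i))² = 0.354;  ∂f/∂d_i = (d_o/(d_o+d_i))² = 0.164
δf = √((∂f/∂d_o · δd_o)² + (∂f/∂d_i · δd_i)²) = √(0.502 + 0.429) = 0.965 cm
f = 28.6 cm, so δf/f = 0.965/28.6 = 0.0338.

0.0338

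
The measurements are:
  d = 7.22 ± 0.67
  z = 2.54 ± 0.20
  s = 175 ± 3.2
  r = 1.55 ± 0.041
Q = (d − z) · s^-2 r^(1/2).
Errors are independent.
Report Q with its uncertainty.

(1.90 ± 0.294) × 10^-4

Let u = d − z = 4.68. δu = √(δd² + δz²) = √(0.449 + 0.0400) = 0.699, so δu/u = 0.149.
Q is then a monomial in u, s, r:
δQ/Q = √((δu/u)² + (-2·δs/s)² + (½·δr/r)²) = √(0.0223 + 0.00134 + 0.000175) = 0.154
Q = 0.000190, so δQ = 0.154 × 0.000190 = 2.94e-05.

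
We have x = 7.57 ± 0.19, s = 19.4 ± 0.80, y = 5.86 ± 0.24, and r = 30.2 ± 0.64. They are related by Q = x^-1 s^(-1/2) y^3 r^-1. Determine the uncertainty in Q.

Products/powers → add relative errors in quadrature, weighted by exponent:
  (-1·δx/x)² = (-1×0.0251)² = 0.000630;  (−½·δs/s)² = (-0.5×0.0412)² = 0.000425;  (3·δy/y)² = (3×0.0410)² = 0.0151;  (-1·δr/r)² = (-1×0.0212)² = 0.000449
δQ/Q = √(0.0166) = 0.129
Q = 0.200, so δQ = 0.129 × 0.200 = 0.0257.

0.0257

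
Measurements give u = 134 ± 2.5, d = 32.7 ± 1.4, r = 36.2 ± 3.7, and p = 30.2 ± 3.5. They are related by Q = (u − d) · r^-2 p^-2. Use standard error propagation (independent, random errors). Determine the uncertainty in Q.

Let w = u − d = 101. δw = √(δu² + δd²) = √(6.25 + 1.96) = 2.87, so δw/w = 0.0283.
Q is then a monomial in w, r, p:
δQ/Q = √((δw/w)² + (-2·δr/r)² + (-2·δp/p)²) = √(0.000800 + 0.0418 + 0.0537) = 0.310
Q = 8.48e-05, so δQ = 0.310 × 8.48e-05 = 2.63e-05.

2.63e-05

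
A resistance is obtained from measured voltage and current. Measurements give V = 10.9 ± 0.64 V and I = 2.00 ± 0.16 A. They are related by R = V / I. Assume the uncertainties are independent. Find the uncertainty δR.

R is a product of powers, so relative uncertainties combine in quadrature:
  (1·δV/V)² = (1×0.0587)² = 0.00345;  (-1·δI/I)² = (-1×0.0800)² = 0.00640
δR/R = √(0.00985) = 0.0992
R = 5.45 Ω, so δR = 0.0992 × 5.45 = 0.541 Ω.

0.541 Ω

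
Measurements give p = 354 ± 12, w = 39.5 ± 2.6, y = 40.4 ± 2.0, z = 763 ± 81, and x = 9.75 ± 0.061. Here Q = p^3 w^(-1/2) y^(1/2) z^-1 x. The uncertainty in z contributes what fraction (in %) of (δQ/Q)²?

48.3%

(δQ/Q)² = (3·δp/p)² + (−½·δw/w)² + (½·δy/y)² + (-1·δz/z)² + (1·δx/x)²
  p term: (3×0.0339)² = 0.0103
  w term: (-0.5×0.0658)² = 0.00108
  y term: (0.5×0.0495)² = 0.000613
  z term: (-1×0.106)² = 0.0113
  x term: (1×0.00626)² = 3.91e-05
Total = 0.0233. Share from z = 0.0113/0.0233 = 0.483.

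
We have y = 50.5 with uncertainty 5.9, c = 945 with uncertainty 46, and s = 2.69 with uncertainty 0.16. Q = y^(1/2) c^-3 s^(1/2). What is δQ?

2.21e-09

Since Q is a product/quotient, work with relative uncertainties:
  (½·δy/y)² = (0.5×0.117)² = 0.00341;  (-3·δc/c)² = (-3×0.0487)² = 0.0213;  (½·δs/s)² = (0.5×0.0595)² = 0.000884
δQ/Q = √(0.0256) = 0.160
Q = 1.38e-08, so δQ = 0.160 × 1.38e-08 = 2.21e-09.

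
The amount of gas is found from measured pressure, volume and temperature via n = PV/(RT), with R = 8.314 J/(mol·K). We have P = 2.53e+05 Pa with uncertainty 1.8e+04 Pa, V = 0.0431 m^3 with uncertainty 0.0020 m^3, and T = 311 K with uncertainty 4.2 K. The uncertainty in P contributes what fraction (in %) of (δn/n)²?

(δn/n)² = (1·δP/P)² + (1·δV/V)² + (-1·δT/T)²
  P term: (1×0.0711)² = 0.00506
  V term: (1×0.0464)² = 0.00215
  T term: (-1×0.0135)² = 0.000182
Total = 0.00740. Share from P = 0.00506/0.00740 = 0.684.

68.4%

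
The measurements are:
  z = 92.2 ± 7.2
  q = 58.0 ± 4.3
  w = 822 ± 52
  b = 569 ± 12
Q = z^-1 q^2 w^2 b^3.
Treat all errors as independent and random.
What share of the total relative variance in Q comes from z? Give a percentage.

12.7%

(δQ/Q)² = (-1·δz/z)² + (2·δq/q)² + (2·δw/w)² + (3·δb/b)²
  z term: (-1×0.0781)² = 0.00610
  q term: (2×0.0741)² = 0.0220
  w term: (2×0.0633)² = 0.0160
  b term: (3×0.0211)² = 0.00400
Total = 0.0481. Share from z = 0.00610/0.0481 = 0.127.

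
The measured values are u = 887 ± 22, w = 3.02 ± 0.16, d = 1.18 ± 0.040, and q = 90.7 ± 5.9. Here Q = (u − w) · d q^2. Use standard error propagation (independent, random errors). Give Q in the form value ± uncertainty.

Let h = u − w = 884. δh = √(δu² + δw²) = √(484 + 0.0256) = 22.0, so δh/h = 0.0249.
Q is then a monomial in h, d, q:
δQ/Q = √((δh/h)² + (1·δd/d)² + (2·δq/q)²) = √(0.000619 + 0.00115 + 0.0169) = 0.137
Q = 8.58e+06, so δQ = 0.137 × 8.58e+06 = 1.17e+06.

(8.58 ± 1.17) × 10^6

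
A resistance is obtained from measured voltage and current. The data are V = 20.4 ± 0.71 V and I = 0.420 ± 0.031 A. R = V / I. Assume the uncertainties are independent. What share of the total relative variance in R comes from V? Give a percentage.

(δR/R)² = (1·δV/V)² + (-1·δI/I)²
  V term: (1×0.0348)² = 0.00121
  I term: (-1×0.0738)² = 0.00545
Total = 0.00666. Share from V = 0.00121/0.00666 = 0.182.

18.2%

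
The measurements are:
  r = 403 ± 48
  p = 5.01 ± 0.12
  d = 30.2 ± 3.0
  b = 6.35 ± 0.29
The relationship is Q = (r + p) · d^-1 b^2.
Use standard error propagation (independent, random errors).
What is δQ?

97.5

Let u = r + p = 408. δu = √(δr² + δp²) = √(2300 + 0.0144) = 48.0, so δu/u = 0.118.
Q is then a monomial in u, d, b:
δQ/Q = √((δu/u)² + (-1·δd/d)² + (2·δb/b)²) = √(0.0138 + 0.00987 + 0.00834) = 0.179
Q = 545, so δQ = 0.179 × 545 = 97.5.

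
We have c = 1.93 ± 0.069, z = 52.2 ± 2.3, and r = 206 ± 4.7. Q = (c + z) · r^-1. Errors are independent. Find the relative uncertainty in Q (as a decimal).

Let u = c + z = 54.1. δu = √(δc² + δz²) = √(0.00476 + 5.29) = 2.30, so δu/u = 0.0425.
Q is then a monomial in u, r:
δQ/Q = √((δu/u)² + (-1·δr/r)²) = √(0.00181 + 0.000521) = 0.0482

0.0482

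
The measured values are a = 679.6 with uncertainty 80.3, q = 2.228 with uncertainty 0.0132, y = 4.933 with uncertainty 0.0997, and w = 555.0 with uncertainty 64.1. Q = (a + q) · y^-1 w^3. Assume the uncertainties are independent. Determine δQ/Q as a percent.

36.7%

Let u = a + q = 681.8. δu = √(δa² + δq²) = √(6450 + 0.000174) = 80.3, so δu/u = 0.118.
Q is then a monomial in u, y, w:
δQ/Q = √((δu/u)² + (-1·δy/y)² + (3·δw/w)²) = √(0.0139 + 0.000408 + 0.120) = 0.367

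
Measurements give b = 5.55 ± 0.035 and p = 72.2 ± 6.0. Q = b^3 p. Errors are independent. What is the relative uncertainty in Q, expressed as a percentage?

Each factor contributes (exponent × relative error)² to (δQ/Q)²:
  (3·δb/b)² = (3×0.00631)² = 0.000358;  (1·δp/p)² = (1×0.0831)² = 0.00691
δQ/Q = √(0.00726) = 0.0852

8.52%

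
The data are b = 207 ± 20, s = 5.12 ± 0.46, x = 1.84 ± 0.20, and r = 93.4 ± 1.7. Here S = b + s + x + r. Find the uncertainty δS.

20.1

For a sum/difference, combine absolute errors in quadrature:
  (δb)² = 400;  (δs)² = 0.212;  (δx)² = 0.0400;  (δr)² = 2.89
δS = √(403) = 20.1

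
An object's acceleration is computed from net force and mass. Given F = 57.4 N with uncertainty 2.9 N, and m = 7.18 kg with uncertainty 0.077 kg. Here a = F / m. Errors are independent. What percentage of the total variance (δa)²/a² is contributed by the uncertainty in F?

95.7%

(δa/a)² = (1·δF/F)² + (-1·δm/m)²
  F term: (1×0.0505)² = 0.00255
  m term: (-1×0.0107)² = 0.000115
Total = 0.00267. Share from F = 0.00255/0.00267 = 0.957.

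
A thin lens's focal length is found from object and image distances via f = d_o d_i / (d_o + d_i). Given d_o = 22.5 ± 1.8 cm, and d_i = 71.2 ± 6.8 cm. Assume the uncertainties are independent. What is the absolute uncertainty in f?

∂f/∂d_o = (d_i/(d_o+d_i))² = 0.577;  ∂f/∂d_i = (d_o/(d_o+d_i))² = 0.0577
δf = √((∂f/∂d_o · δd_o)² + (∂f/∂d_i · δd_i)²) = √(1.08 + 0.154) = 1.11 cm

1.11 cm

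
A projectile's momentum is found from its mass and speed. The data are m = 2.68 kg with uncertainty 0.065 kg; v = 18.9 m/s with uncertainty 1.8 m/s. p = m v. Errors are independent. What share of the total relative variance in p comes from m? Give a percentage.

6.09%

(δp/p)² = (1·δm/m)² + (1·δv/v)²
  m term: (1×0.0243)² = 0.000588
  v term: (1×0.0952)² = 0.00907
Total = 0.00966. Share from m = 0.000588/0.00966 = 0.0609.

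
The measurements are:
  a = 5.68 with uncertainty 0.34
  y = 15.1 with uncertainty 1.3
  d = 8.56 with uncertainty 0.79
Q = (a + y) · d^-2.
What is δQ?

0.0555

Let u = a + y = 20.8. δu = √(δa² + δy²) = √(0.116 + 1.69) = 1.34, so δu/u = 0.0647.
Q is then a monomial in u, d:
δQ/Q = √((δu/u)² + (-2·δd/d)²) = √(0.00418 + 0.0341) = 0.196
Q = 0.284, so δQ = 0.196 × 0.284 = 0.0555.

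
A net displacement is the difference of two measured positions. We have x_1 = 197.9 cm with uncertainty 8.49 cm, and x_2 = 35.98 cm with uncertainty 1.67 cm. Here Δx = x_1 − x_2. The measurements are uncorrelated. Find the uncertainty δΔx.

For a sum/difference, combine absolute errors in quadrature:
  (δx_1)² = 72.1;  (δx_2)² = 2.79
δΔx = √(74.9) = 8.65 cm

8.65 cm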